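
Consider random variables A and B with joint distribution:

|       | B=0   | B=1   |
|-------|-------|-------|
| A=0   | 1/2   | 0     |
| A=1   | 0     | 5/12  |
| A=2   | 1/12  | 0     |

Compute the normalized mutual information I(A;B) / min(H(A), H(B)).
Marginal P(A) (row sums):
  P(A=0) = 1/2 + 0 = 1/2
  P(A=1) = 0 + 5/12 = 5/12
  P(A=2) = 1/12 + 0 = 1/12
Marginal P(B) (column sums):
  P(B=0) = 1/2 + 0 + 1/12 = 7/12
  P(B=1) = 0 + 5/12 + 0 = 5/12

H(A) = -[(1/2)·log₂(1/2) + (5/12)·log₂(5/12) + (1/12)·log₂(1/12)]
  = 0.5000 + 0.5263 + 0.2987
  = 1.3250 bits
H(B) = -[(7/12)·log₂(7/12) + (5/12)·log₂(5/12)]
  = 0.4536 + 0.5263
  = 0.9799 bits
H(A,B) = -[(1/2)·log₂(1/2) + (5/12)·log₂(5/12) + (1/12)·log₂(1/12)]
  = 0.5000 + 0.5263 + 0.2987
  = 1.3250 bits

I(A;B) = H(A) + H(B) - H(A,B)
  = 1.3250 + 0.9799 - 1.3250
  = 0.9799 bits

min(H(A), H(B)) = min(1.3250, 0.9799) = 0.9799 bits
Normalized MI = 0.9799 / 0.9799 = 1.0000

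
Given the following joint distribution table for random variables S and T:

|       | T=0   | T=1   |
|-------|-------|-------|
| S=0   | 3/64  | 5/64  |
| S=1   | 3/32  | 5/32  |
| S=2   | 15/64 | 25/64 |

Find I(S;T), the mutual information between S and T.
Marginal P(S) (row sums):
  P(S=0) = 3/64 + 5/64 = 1/8
  P(S=1) = 3/32 + 5/32 = 1/4
  P(S=2) = 15/64 + 25/64 = 5/8
Marginal P(T) (column sums):
  P(T=0) = 3/64 + 3/32 + 15/64 = 3/8
  P(T=1) = 5/64 + 5/32 + 25/64 = 5/8

H(S) = -[(1/8)·log₂(1/8) + (1/4)·log₂(1/4) + (5/8)·log₂(5/8)]
  = 0.3750 + 0.5000 + 0.4238
  = 1.2988 bits
H(T) = -[(3/8)·log₂(3/8) + (5/8)·log₂(5/8)]
  = 0.5306 + 0.4238
  = 0.9544 bits
H(S,T) = -[(3/64)·log₂(3/64) + (5/64)·log₂(5/64) + (3/32)·log₂(3/32) + (5/32)·log₂(5/32) + (15/64)·log₂(15/64) + (25/64)·log₂(25/64)]
  = 0.2070 + 0.2873 + 0.3202 + 0.4184 + 0.4906 + 0.5297
  = 2.2532 bits

I(S;T) = H(S) + H(T) - H(S,T)
  = 1.2988 + 0.9544 - 2.2532
  = 0.0000 bits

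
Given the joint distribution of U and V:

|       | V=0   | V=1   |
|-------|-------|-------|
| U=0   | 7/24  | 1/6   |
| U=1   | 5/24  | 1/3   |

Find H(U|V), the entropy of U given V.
Marginal P(V) (column sums):
  P(V=0) = 7/24 + 5/24 = 1/2
  P(V=1) = 1/6 + 1/3 = 1/2

H(U|V) = -Σ P(U,V)·log₂ P(U|V), where P(U|V) = P(U,V) / P(V)
  (U=0,V=0): P(U|V) = (7/24)/(1/2) = 7/12;  -(7/24)·log₂(7/12) = 0.2268
  (U=0,V=1): P(U|V) = (1/6)/(1/2) = 1/3;  -(1/6)·log₂(1/3) = 0.2642
  (U=1,V=0): P(U|V) = (5/24)/(1/2) = 5/12;  -(5/24)·log₂(5/12) = 0.2631
  (U=1,V=1): P(U|V) = (1/3)/(1/2) = 2/3;  -(1/3)·log₂(2/3) = 0.1950
H(U|V) = 0.2268 + 0.2642 + 0.2631 + 0.1950
  = 0.9491 bits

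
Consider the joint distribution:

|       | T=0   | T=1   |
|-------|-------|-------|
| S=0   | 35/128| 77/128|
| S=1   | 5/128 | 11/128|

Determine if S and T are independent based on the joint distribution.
Marginal P(S) (row sums):
  P(S=0) = 35/128 + 77/128 = 7/8
  P(S=1) = 5/128 + 11/128 = 1/8
Marginal P(T) (column sums):
  P(T=0) = 35/128 + 5/128 = 5/16
  P(T=1) = 77/128 + 11/128 = 11/16

S and T are independent iff P(S=i,T=j) = P(S=i)·P(T=j) for every cell.
  P(S=0)·P(T=0) = 7/8 × 5/16 = 35/128 = P(S=0,T=0) ✓
  P(S=0)·P(T=1) = 7/8 × 11/16 = 77/128 = P(S=0,T=1) ✓
  P(S=1)·P(T=0) = 1/8 × 5/16 = 5/128 = P(S=1,T=0) ✓
  P(S=1)·P(T=1) = 1/8 × 11/16 = 11/128 = P(S=1,T=1) ✓

Yes, S and T are independent: every cell factors, so I(S;T) = 0 bits.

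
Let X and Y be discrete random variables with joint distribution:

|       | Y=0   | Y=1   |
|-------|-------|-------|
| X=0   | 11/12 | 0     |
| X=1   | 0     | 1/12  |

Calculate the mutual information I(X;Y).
Marginal P(X) (row sums):
  P(X=0) = 11/12 + 0 = 11/12
  P(X=1) = 0 + 1/12 = 1/12
Marginal P(Y) (column sums):
  P(Y=0) = 11/12 + 0 = 11/12
  P(Y=1) = 0 + 1/12 = 1/12

H(X) = -[(11/12)·log₂(11/12) + (1/12)·log₂(1/12)]
  = 0.1151 + 0.2987
  = 0.4138 bits
H(Y) = -[(11/12)·log₂(11/12) + (1/12)·log₂(1/12)]
  = 0.1151 + 0.2987
  = 0.4138 bits
H(X,Y) = -[(11/12)·log₂(11/12) + (1/12)·log₂(1/12)]
  = 0.1151 + 0.2987
  = 0.4138 bits

I(X;Y) = H(X) + H(Y) - H(X,Y)
  = 0.4138 + 0.4138 - 0.4138
  = 0.4138 bits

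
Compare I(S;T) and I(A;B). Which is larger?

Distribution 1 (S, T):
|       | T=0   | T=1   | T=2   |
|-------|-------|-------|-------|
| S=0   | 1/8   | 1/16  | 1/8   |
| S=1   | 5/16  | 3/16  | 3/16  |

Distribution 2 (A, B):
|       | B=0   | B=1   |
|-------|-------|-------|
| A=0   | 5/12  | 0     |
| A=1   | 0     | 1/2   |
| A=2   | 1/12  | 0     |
Distribution 1 (S, T):
Marginal P(S) (row sums):
  P(S=0) = 1/8 + 1/16 + 1/8 = 5/16
  P(S=1) = 5/16 + 3/16 + 3/16 = 11/16
Marginal P(T) (column sums):
  P(T=0) = 1/8 + 5/16 = 7/16
  P(T=1) = 1/16 + 3/16 = 1/4
  P(T=2) = 1/8 + 3/16 = 5/16

H(S) = -[(5/16)·log₂(5/16) + (11/16)·log₂(11/16)]
  = 0.5244 + 0.3716
  = 0.8960 bits
H(T) = -[(7/16)·log₂(7/16) + (1/4)·log₂(1/4) + (5/16)·log₂(5/16)]
  = 0.5218 + 0.5000 + 0.5244
  = 1.5462 bits
H(S,T) = -[(1/8)·log₂(1/8) + (1/16)·log₂(1/16) + (1/8)·log₂(1/8) + (5/16)·log₂(5/16) + (3/16)·log₂(3/16) + (3/16)·log₂(3/16)]
  = 0.3750 + 0.2500 + 0.3750 + 0.5244 + 0.4528 + 0.4528
  = 2.4300 bits

I(S;T) = H(S) + H(T) - H(S,T)
  = 0.8960 + 1.5462 - 2.4300
  = 0.0122 bits

Distribution 2 (A, B):
Marginal P(A) (row sums):
  P(A=0) = 5/12 + 0 = 5/12
  P(A=1) = 0 + 1/2 = 1/2
  P(A=2) = 1/12 + 0 = 1/12
Marginal P(B) (column sums):
  P(B=0) = 5/12 + 0 + 1/12 = 1/2
  P(B=1) = 0 + 1/2 + 0 = 1/2

H(A) = -[(5/12)·log₂(5/12) + (1/2)·log₂(1/2) + (1/12)·log₂(1/12)]
  = 0.5263 + 0.5000 + 0.2987
  = 1.3250 bits
H(B) = -[(1/2)·log₂(1/2) + (1/2)·log₂(1/2)]
  = 0.5000 + 0.5000
  = 1.0000 bits
H(A,B) = -[(5/12)·log₂(5/12) + (1/2)·log₂(1/2) + (1/12)·log₂(1/12)]
  = 0.5263 + 0.5000 + 0.2987
  = 1.3250 bits

I(A;B) = H(A) + H(B) - H(A,B)
  = 1.3250 + 1.0000 - 1.3250
  = 1.0000 bits

I(A;B) = 1.0000 bits > I(S;T) = 0.0122 bits, so (A, B) has the higher mutual information (stronger dependence).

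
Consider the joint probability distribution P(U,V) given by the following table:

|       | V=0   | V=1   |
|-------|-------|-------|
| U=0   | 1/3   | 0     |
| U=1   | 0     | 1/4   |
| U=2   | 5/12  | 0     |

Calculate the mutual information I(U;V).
Marginal P(U) (row sums):
  P(U=0) = 1/3 + 0 = 1/3
  P(U=1) = 0 + 1/4 = 1/4
  P(U=2) = 5/12 + 0 = 5/12
Marginal P(V) (column sums):
  P(V=0) = 1/3 + 0 + 5/12 = 3/4
  P(V=1) = 0 + 1/4 + 0 = 1/4

H(U) = -[(1/3)·log₂(1/3) + (1/4)·log₂(1/4) + (5/12)·log₂(5/12)]
  = 0.5283 + 0.5000 + 0.5263
  = 1.5546 bits
H(V) = -[(3/4)·log₂(3/4) + (1/4)·log₂(1/4)]
  = 0.3113 + 0.5000
  = 0.8113 bits
H(U,V) = -[(1/3)·log₂(1/3) + (1/4)·log₂(1/4) + (5/12)·log₂(5/12)]
  = 0.5283 + 0.5000 + 0.5263
  = 1.5546 bits

I(U;V) = H(U) + H(V) - H(U,V)
  = 1.5546 + 0.8113 - 1.5546
  = 0.8113 bits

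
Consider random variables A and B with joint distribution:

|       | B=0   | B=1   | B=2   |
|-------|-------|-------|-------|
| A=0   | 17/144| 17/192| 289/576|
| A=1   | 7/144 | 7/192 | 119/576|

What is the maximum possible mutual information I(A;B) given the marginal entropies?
The upper bound on mutual information is I(A;B) ≤ min(H(A), H(B)).

Marginal P(A) (row sums):
  P(A=0) = 17/144 + 17/192 + 289/576 = 17/24
  P(A=1) = 7/144 + 7/192 + 119/576 = 7/24
Marginal P(B) (column sums):
  P(B=0) = 17/144 + 7/144 = 1/6
  P(B=1) = 17/192 + 7/192 = 1/8
  P(B=2) = 289/576 + 119/576 = 17/24

H(A) = -[(17/24)·log₂(17/24) + (7/24)·log₂(7/24)]
  = 0.3524 + 0.5185
  = 0.8709 bits
H(B) = -[(1/6)·log₂(1/6) + (1/8)·log₂(1/8) + (17/24)·log₂(17/24)]
  = 0.4308 + 0.3750 + 0.3524
  = 1.1582 bits

Maximum possible I(A;B) = min(0.8709, 1.1582) = 0.8709 bits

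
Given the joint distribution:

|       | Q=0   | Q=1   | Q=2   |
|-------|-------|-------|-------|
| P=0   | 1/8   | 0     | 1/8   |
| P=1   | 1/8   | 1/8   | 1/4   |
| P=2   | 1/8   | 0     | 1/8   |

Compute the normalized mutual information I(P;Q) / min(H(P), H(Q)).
Marginal P(P) (row sums):
  P(P=0) = 1/8 + 0 + 1/8 = 1/4
  P(P=1) = 1/8 + 1/8 + 1/4 = 1/2
  P(P=2) = 1/8 + 0 + 1/8 = 1/4
Marginal P(Q) (column sums):
  P(Q=0) = 1/8 + 1/8 + 1/8 = 3/8
  P(Q=1) = 0 + 1/8 + 0 = 1/8
  P(Q=2) = 1/8 + 1/4 + 1/8 = 1/2

H(P) = -[(1/4)·log₂(1/4) + (1/2)·log₂(1/2) + (1/4)·log₂(1/4)]
  = 0.5000 + 0.5000 + 0.5000
  = 1.5000 bits
H(Q) = -[(3/8)·log₂(3/8) + (1/8)·log₂(1/8) + (1/2)·log₂(1/2)]
  = 0.5306 + 0.3750 + 0.5000
  = 1.4056 bits
H(P,Q) = -[(1/8)·log₂(1/8) + (1/8)·log₂(1/8) + (1/8)·log₂(1/8) + (1/8)·log₂(1/8) + (1/4)·log₂(1/4) + (1/8)·log₂(1/8) + (1/8)·log₂(1/8)]
  = 0.3750 + 0.3750 + 0.3750 + 0.3750 + 0.5000 + 0.3750 + 0.3750
  = 2.7500 bits

I(P;Q) = H(P) + H(Q) - H(P,Q)
  = 1.5000 + 1.4056 - 2.7500
  = 0.1556 bits

min(H(P), H(Q)) = min(1.5000, 1.4056) = 1.4056 bits
Normalized MI = 0.1556 / 1.4056 = 0.1107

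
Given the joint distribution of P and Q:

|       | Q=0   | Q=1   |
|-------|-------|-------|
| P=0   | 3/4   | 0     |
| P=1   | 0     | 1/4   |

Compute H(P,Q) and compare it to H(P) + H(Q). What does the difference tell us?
Marginal P(P) (row sums):
  P(P=0) = 3/4 + 0 = 3/4
  P(P=1) = 0 + 1/4 = 1/4
Marginal P(Q) (column sums):
  P(Q=0) = 3/4 + 0 = 3/4
  P(Q=1) = 0 + 1/4 = 1/4

H(P,Q) = -[(3/4)·log₂(3/4) + (1/4)·log₂(1/4)]
  = 0.3113 + 0.5000
  = 0.8113 bits
H(P) = -[(3/4)·log₂(3/4) + (1/4)·log₂(1/4)]
  = 0.3113 + 0.5000
  = 0.8113 bits
H(Q) = -[(3/4)·log₂(3/4) + (1/4)·log₂(1/4)]
  = 0.3113 + 0.5000
  = 0.8113 bits

H(P) + H(Q) = 0.8113 + 0.8113 = 1.6226 bits
Difference: H(P) + H(Q) - H(P,Q) = 1.6226 - 0.8113 = 0.8113 bits = I(P;Q)

The difference is the mutual information; it is positive here, so P and Q are dependent (knowing one reduces uncertainty about the other by 0.8113 bits).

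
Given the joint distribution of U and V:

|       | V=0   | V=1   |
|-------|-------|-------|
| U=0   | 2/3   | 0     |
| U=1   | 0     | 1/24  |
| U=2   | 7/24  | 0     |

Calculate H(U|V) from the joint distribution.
Marginal P(V) (column sums):
  P(V=0) = 2/3 + 0 + 7/24 = 23/24
  P(V=1) = 0 + 1/24 + 0 = 1/24

H(U|V) = -Σ P(U,V)·log₂ P(U|V), where P(U|V) = P(U,V) / P(V)
  (cells with P(U,V) = 0 contribute 0)
  (U=0,V=0): P(U|V) = (2/3)/(23/24) = 16/23;  -(2/3)·log₂(16/23) = 0.3490
  (U=1,V=1): P(U|V) = (1/24)/(1/24) = 1;  -(1/24)·log₂(1) = 0.0000
  (U=2,V=0): P(U|V) = (7/24)/(23/24) = 7/23;  -(7/24)·log₂(7/23) = 0.5006
H(U|V) = 0.3490 + 0.0000 + 0.5006
  = 0.8496 bits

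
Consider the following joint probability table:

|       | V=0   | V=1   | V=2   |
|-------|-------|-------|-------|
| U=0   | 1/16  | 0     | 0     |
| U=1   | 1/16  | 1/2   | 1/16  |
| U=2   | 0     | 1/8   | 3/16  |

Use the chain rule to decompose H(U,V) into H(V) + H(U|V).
By the chain rule: H(U,V) = H(V) + H(U|V)

Marginal P(V) (column sums):
  P(V=0) = 1/16 + 1/16 + 0 = 1/8
  P(V=1) = 0 + 1/2 + 1/8 = 5/8
  P(V=2) = 0 + 1/16 + 3/16 = 1/4
H(V) = -[(1/8)·log₂(1/8) + (5/8)·log₂(5/8) + (1/4)·log₂(1/4)]
  = 0.3750 + 0.4238 + 0.5000
  = 1.2988 bits
H(U|V) = -Σ P(U,V)·log₂ P(U|V), where P(U|V) = P(U,V) / P(V)
  (cells with P(U,V) = 0 contribute 0)
  (U=0,V=0): P(U|V) = (1/16)/(1/8) = 1/2;  -(1/16)·log₂(1/2) = 0.0625
  (U=1,V=0): P(U|V) = (1/16)/(1/8) = 1/2;  -(1/16)·log₂(1/2) = 0.0625
  (U=1,V=1): P(U|V) = (1/2)/(5/8) = 4/5;  -(1/2)·log₂(4/5) = 0.1610
  (U=1,V=2): P(U|V) = (1/16)/(1/4) = 1/4;  -(1/16)·log₂(1/4) = 0.1250
  (U=2,V=1): P(U|V) = (1/8)/(5/8) = 1/5;  -(1/8)·log₂(1/5) = 0.2902
  (U=2,V=2): P(U|V) = (3/16)/(1/4) = 3/4;  -(3/16)·log₂(3/4) = 0.0778
H(U|V) = 0.0625 + 0.0625 + 0.1610 + 0.1250 + 0.2902 + 0.0778
  = 0.7790 bits

H(U,V) = H(V) + H(U|V) = 1.2988 + 0.7790 = 2.0778 bits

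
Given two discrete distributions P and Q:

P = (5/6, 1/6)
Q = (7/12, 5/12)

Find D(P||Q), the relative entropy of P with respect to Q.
D(P||Q) = Σ P(i) log₂(P(i)/Q(i))
  i=0: (5/6) × log₂((5/6)/(7/12)) = (5/6) × log₂(10/7) = 0.4288
  i=1: (1/6) × log₂((1/6)/(5/12)) = (1/6) × log₂(2/5) = -0.2203
D(P||Q) = 0.4288 - 0.2203
  = 0.2085 bits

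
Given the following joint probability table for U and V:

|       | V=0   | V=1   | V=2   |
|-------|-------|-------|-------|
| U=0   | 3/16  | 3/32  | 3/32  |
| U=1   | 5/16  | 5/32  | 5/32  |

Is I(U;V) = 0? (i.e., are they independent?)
Marginal P(U) (row sums):
  P(U=0) = 3/16 + 3/32 + 3/32 = 3/8
  P(U=1) = 5/16 + 5/32 + 5/32 = 5/8
Marginal P(V) (column sums):
  P(V=0) = 3/16 + 5/16 = 1/2
  P(V=1) = 3/32 + 5/32 = 1/4
  P(V=2) = 3/32 + 5/32 = 1/4

U and V are independent iff P(U=i,V=j) = P(U=i)·P(V=j) for every cell.
  P(U=0)·P(V=0) = 3/8 × 1/2 = 3/16 = P(U=0,V=0) ✓
  P(U=0)·P(V=1) = 3/8 × 1/4 = 3/32 = P(U=0,V=1) ✓
  P(U=0)·P(V=2) = 3/8 × 1/4 = 3/32 = P(U=0,V=2) ✓
  P(U=1)·P(V=0) = 5/8 × 1/2 = 5/16 = P(U=1,V=0) ✓
  P(U=1)·P(V=1) = 5/8 × 1/4 = 5/32 = P(U=1,V=1) ✓
  P(U=1)·P(V=2) = 5/8 × 1/4 = 5/32 = P(U=1,V=2) ✓

Yes, U and V are independent: every cell factors, so I(U;V) = 0 bits.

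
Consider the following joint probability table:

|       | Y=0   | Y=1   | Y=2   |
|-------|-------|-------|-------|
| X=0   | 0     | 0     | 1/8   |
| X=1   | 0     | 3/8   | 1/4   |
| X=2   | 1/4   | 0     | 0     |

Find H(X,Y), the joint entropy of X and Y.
H(X,Y) = -Σ P(X,Y) log₂ P(X,Y), summed over the non-zero cells:
H(X,Y) = -[(1/8)·log₂(1/8) + (3/8)·log₂(3/8) + (1/4)·log₂(1/4) + (1/4)·log₂(1/4)]
  = 0.3750 + 0.5306 + 0.5000 + 0.5000
  = 1.9056 bits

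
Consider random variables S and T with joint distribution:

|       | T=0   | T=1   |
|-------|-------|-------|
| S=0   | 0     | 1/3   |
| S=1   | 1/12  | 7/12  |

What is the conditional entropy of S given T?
Marginal P(T) (column sums):
  P(T=0) = 0 + 1/12 = 1/12
  P(T=1) = 1/3 + 7/12 = 11/12

H(S|T) = -Σ P(S,T)·log₂ P(S|T), where P(S|T) = P(S,T) / P(T)
  (cells with P(S,T) = 0 contribute 0)
  (S=0,T=1): P(S|T) = (1/3)/(11/12) = 4/11;  -(1/3)·log₂(4/11) = 0.4865
  (S=1,T=0): P(S|T) = (1/12)/(1/12) = 1;  -(1/12)·log₂(1) = 0.0000
  (S=1,T=1): P(S|T) = (7/12)/(11/12) = 7/11;  -(7/12)·log₂(7/11) = 0.3804
H(S|T) = 0.4865 + 0.0000 + 0.3804
  = 0.8669 bits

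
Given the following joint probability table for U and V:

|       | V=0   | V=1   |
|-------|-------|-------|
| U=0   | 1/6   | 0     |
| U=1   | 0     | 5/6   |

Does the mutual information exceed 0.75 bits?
Marginal P(U) (row sums):
  P(U=0) = 1/6 + 0 = 1/6
  P(U=1) = 0 + 5/6 = 5/6
Marginal P(V) (column sums):
  P(V=0) = 1/6 + 0 = 1/6
  P(V=1) = 0 + 5/6 = 5/6

H(U) = -[(1/6)·log₂(1/6) + (5/6)·log₂(5/6)]
  = 0.4308 + 0.2192
  = 0.6500 bits
H(V) = -[(1/6)·log₂(1/6) + (5/6)·log₂(5/6)]
  = 0.4308 + 0.2192
  = 0.6500 bits
H(U,V) = -[(1/6)·log₂(1/6) + (5/6)·log₂(5/6)]
  = 0.4308 + 0.2192
  = 0.6500 bits

I(U;V) = H(U) + H(V) - H(U,V)
  = 0.6500 + 0.6500 - 0.6500
  = 0.6500 bits

No. I(U;V) = 0.6500 bits, which is ≤ 0.75 bits.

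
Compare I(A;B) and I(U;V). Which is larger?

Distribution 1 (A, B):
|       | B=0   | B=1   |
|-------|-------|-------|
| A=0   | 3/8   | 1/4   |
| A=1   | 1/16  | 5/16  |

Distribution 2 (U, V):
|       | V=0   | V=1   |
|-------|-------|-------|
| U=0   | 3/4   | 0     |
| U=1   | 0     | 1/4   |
Distribution 1 (A, B):
Marginal P(A) (row sums):
  P(A=0) = 3/8 + 1/4 = 5/8
  P(A=1) = 1/16 + 5/16 = 3/8
Marginal P(B) (column sums):
  P(B=0) = 3/8 + 1/16 = 7/16
  P(B=1) = 1/4 + 5/16 = 9/16

H(A) = -[(5/8)·log₂(5/8) + (3/8)·log₂(3/8)]
  = 0.4238 + 0.5306
  = 0.9544 bits
H(B) = -[(7/16)·log₂(7/16) + (9/16)·log₂(9/16)]
  = 0.5218 + 0.4669
  = 0.9887 bits
H(A,B) = -[(3/8)·log₂(3/8) + (1/4)·log₂(1/4) + (1/16)·log₂(1/16) + (5/16)·log₂(5/16)]
  = 0.5306 + 0.5000 + 0.2500 + 0.5244
  = 1.8050 bits

I(A;B) = H(A) + H(B) - H(A,B)
  = 0.9544 + 0.9887 - 1.8050
  = 0.1381 bits

Distribution 2 (U, V):
Marginal P(U) (row sums):
  P(U=0) = 3/4 + 0 = 3/4
  P(U=1) = 0 + 1/4 = 1/4
Marginal P(V) (column sums):
  P(V=0) = 3/4 + 0 = 3/4
  P(V=1) = 0 + 1/4 = 1/4

H(U) = -[(3/4)·log₂(3/4) + (1/4)·log₂(1/4)]
  = 0.3113 + 0.5000
  = 0.8113 bits
H(V) = -[(3/4)·log₂(3/4) + (1/4)·log₂(1/4)]
  = 0.3113 + 0.5000
  = 0.8113 bits
H(U,V) = -[(3/4)·log₂(3/4) + (1/4)·log₂(1/4)]
  = 0.3113 + 0.5000
  = 0.8113 bits

I(U;V) = H(U) + H(V) - H(U,V)
  = 0.8113 + 0.8113 - 0.8113
  = 0.8113 bits

I(U;V) = 0.8113 bits > I(A;B) = 0.1381 bits, so (U, V) has the higher mutual information (stronger dependence).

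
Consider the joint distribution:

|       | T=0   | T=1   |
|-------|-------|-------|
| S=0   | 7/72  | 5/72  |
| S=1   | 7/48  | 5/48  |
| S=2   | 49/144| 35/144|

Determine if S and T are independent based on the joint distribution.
Marginal P(S) (row sums):
  P(S=0) = 7/72 + 5/72 = 1/6
  P(S=1) = 7/48 + 5/48 = 1/4
  P(S=2) = 49/144 + 35/144 = 7/12
Marginal P(T) (column sums):
  P(T=0) = 7/72 + 7/48 + 49/144 = 7/12
  P(T=1) = 5/72 + 5/48 + 35/144 = 5/12

S and T are independent iff P(S=i,T=j) = P(S=i)·P(T=j) for every cell.
  P(S=0)·P(T=0) = 1/6 × 7/12 = 7/72 = P(S=0,T=0) ✓
  P(S=0)·P(T=1) = 1/6 × 5/12 = 5/72 = P(S=0,T=1) ✓
  P(S=1)·P(T=0) = 1/4 × 7/12 = 7/48 = P(S=1,T=0) ✓
  P(S=1)·P(T=1) = 1/4 × 5/12 = 5/48 = P(S=1,T=1) ✓
  P(S=2)·P(T=0) = 7/12 × 7/12 = 49/144 = P(S=2,T=0) ✓
  P(S=2)·P(T=1) = 7/12 × 5/12 = 35/144 = P(S=2,T=1) ✓

Yes, S and T are independent: every cell factors, so I(S;T) = 0 bits.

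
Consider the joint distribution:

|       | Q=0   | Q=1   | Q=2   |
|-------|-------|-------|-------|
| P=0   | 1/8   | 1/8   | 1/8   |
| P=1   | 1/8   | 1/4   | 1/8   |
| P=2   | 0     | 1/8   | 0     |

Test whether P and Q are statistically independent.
Marginal P(P) (row sums):
  P(P=0) = 1/8 + 1/8 + 1/8 = 3/8
  P(P=1) = 1/8 + 1/4 + 1/8 = 1/2
  P(P=2) = 0 + 1/8 + 0 = 1/8
Marginal P(Q) (column sums):
  P(Q=0) = 1/8 + 1/8 + 0 = 1/4
  P(Q=1) = 1/8 + 1/4 + 1/8 = 1/2
  P(Q=2) = 1/8 + 1/8 + 0 = 1/4

P and Q are independent iff P(P=i,Q=j) = P(P=i)·P(Q=j) for every cell.
  P(P=0)·P(Q=0) = 3/8 × 1/4 = 3/32, but P(P=0,Q=0) = 1/8 ✗

No, P and Q are not independent. Quantitatively, I(P;Q) > 0:

H(P) = -[(3/8)·log₂(3/8) + (1/2)·log₂(1/2) + (1/8)·log₂(1/8)]
  = 0.5306 + 0.5000 + 0.3750
  = 1.4056 bits
H(Q) = -[(1/4)·log₂(1/4) + (1/2)·log₂(1/2) + (1/4)·log₂(1/4)]
  = 0.5000 + 0.5000 + 0.5000
  = 1.5000 bits
H(P,Q) = -[(1/8)·log₂(1/8) + (1/8)·log₂(1/8) + (1/8)·log₂(1/8) + (1/8)·log₂(1/8) + (1/4)·log₂(1/4) + (1/8)·log₂(1/8) + (1/8)·log₂(1/8)]
  = 0.3750 + 0.3750 + 0.3750 + 0.3750 + 0.5000 + 0.3750 + 0.3750
  = 2.7500 bits
I(P;Q) = H(P) + H(Q) - H(P,Q) = 1.4056 + 1.5000 - 2.7500 = 0.1556 bits > 0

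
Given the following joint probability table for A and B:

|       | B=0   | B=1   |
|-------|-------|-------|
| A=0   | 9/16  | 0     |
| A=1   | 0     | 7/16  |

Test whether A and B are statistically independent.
Marginal P(A) (row sums):
  P(A=0) = 9/16 + 0 = 9/16
  P(A=1) = 0 + 7/16 = 7/16
Marginal P(B) (column sums):
  P(B=0) = 9/16 + 0 = 9/16
  P(B=1) = 0 + 7/16 = 7/16

A and B are independent iff P(A=i,B=j) = P(A=i)·P(B=j) for every cell.
  P(A=0)·P(B=0) = 9/16 × 9/16 = 81/256, but P(A=0,B=0) = 9/16 ✗

No, A and B are not independent. Quantitatively, I(A;B) > 0:

H(A) = -[(9/16)·log₂(9/16) + (7/16)·log₂(7/16)]
  = 0.4669 + 0.5218
  = 0.9887 bits
H(B) = -[(9/16)·log₂(9/16) + (7/16)·log₂(7/16)]
  = 0.4669 + 0.5218
  = 0.9887 bits
H(A,B) = -[(9/16)·log₂(9/16) + (7/16)·log₂(7/16)]
  = 0.4669 + 0.5218
  = 0.9887 bits
I(A;B) = H(A) + H(B) - H(A,B) = 0.9887 + 0.9887 - 0.9887 = 0.9887 bits > 0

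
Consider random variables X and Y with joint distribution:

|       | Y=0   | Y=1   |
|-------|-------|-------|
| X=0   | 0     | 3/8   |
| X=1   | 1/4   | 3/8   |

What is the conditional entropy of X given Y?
Marginal P(Y) (column sums):
  P(Y=0) = 0 + 1/4 = 1/4
  P(Y=1) = 3/8 + 3/8 = 3/4

H(X|Y) = -Σ P(X,Y)·log₂ P(X|Y), where P(X|Y) = P(X,Y) / P(Y)
  (cells with P(X,Y) = 0 contribute 0)
  (X=0,Y=1): P(X|Y) = (3/8)/(3/4) = 1/2;  -(3/8)·log₂(1/2) = 0.3750
  (X=1,Y=0): P(X|Y) = (1/4)/(1/4) = 1;  -(1/4)·log₂(1) = 0.0000
  (X=1,Y=1): P(X|Y) = (3/8)/(3/4) = 1/2;  -(3/8)·log₂(1/2) = 0.3750
H(X|Y) = 0.3750 + 0.0000 + 0.3750
  = 0.7500 bits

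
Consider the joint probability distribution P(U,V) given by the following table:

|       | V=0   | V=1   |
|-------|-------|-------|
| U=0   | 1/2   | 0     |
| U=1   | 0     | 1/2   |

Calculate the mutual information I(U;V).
Marginal P(U) (row sums):
  P(U=0) = 1/2 + 0 = 1/2
  P(U=1) = 0 + 1/2 = 1/2
Marginal P(V) (column sums):
  P(V=0) = 1/2 + 0 = 1/2
  P(V=1) = 0 + 1/2 = 1/2

H(U) = -[(1/2)·log₂(1/2) + (1/2)·log₂(1/2)]
  = 0.5000 + 0.5000
  = 1.0000 bits
H(V) = -[(1/2)·log₂(1/2) + (1/2)·log₂(1/2)]
  = 0.5000 + 0.5000
  = 1.0000 bits
H(U,V) = -[(1/2)·log₂(1/2) + (1/2)·log₂(1/2)]
  = 0.5000 + 0.5000
  = 1.0000 bits

I(U;V) = H(U) + H(V) - H(U,V)
  = 1.0000 + 1.0000 - 1.0000
  = 1.0000 bits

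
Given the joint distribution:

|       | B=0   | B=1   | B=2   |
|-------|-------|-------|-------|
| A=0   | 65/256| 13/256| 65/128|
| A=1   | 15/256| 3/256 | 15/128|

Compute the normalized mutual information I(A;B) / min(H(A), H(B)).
Marginal P(A) (row sums):
  P(A=0) = 65/256 + 13/256 + 65/128 = 13/16
  P(A=1) = 15/256 + 3/256 + 15/128 = 3/16
Marginal P(B) (column sums):
  P(B=0) = 65/256 + 15/256 = 5/16
  P(B=1) = 13/256 + 3/256 = 1/16
  P(B=2) = 65/128 + 15/128 = 5/8

H(A) = -[(13/16)·log₂(13/16) + (3/16)·log₂(3/16)]
  = 0.2434 + 0.4528
  = 0.6962 bits
H(B) = -[(5/16)·log₂(5/16) + (1/16)·log₂(1/16) + (5/8)·log₂(5/8)]
  = 0.5244 + 0.2500 + 0.4238
  = 1.1982 bits
H(A,B) = -[(65/256)·log₂(65/256) + (13/256)·log₂(13/256) + (65/128)·log₂(65/128) + (15/256)·log₂(15/256) + (3/256)·log₂(3/256) + (15/128)·log₂(15/128)]
  = 0.5021 + 0.2183 + 0.4965 + 0.2398 + 0.0752 + 0.3625
  = 1.8944 bits

I(A;B) = H(A) + H(B) - H(A,B)
  = 0.6962 + 1.1982 - 1.8944
  = 0.0000 bits

min(H(A), H(B)) = min(0.6962, 1.1982) = 0.6962 bits
Normalized MI = 0.0000 / 0.6962 = 0.0000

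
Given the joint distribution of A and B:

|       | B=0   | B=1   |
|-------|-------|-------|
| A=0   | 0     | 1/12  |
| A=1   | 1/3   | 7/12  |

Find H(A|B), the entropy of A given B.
Marginal P(B) (column sums):
  P(B=0) = 0 + 1/3 = 1/3
  P(B=1) = 1/12 + 7/12 = 2/3

H(A|B) = -Σ P(A,B)·log₂ P(A|B), where P(A|B) = P(A,B) / P(B)
  (cells with P(A,B) = 0 contribute 0)
  (A=0,B=1): P(A|B) = (1/12)/(2/3) = 1/8;  -(1/12)·log₂(1/8) = 0.2500
  (A=1,B=0): P(A|B) = (1/3)/(1/3) = 1;  -(1/3)·log₂(1) = 0.0000
  (A=1,B=1): P(A|B) = (7/12)/(2/3) = 7/8;  -(7/12)·log₂(7/8) = 0.1124
H(A|B) = 0.2500 + 0.0000 + 0.1124
  = 0.3624 bits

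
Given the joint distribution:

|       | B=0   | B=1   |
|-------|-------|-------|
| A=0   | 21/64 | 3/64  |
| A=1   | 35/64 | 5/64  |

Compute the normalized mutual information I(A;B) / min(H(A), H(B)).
Marginal P(A) (row sums):
  P(A=0) = 21/64 + 3/64 = 3/8
  P(A=1) = 35/64 + 5/64 = 5/8
Marginal P(B) (column sums):
  P(B=0) = 21/64 + 35/64 = 7/8
  P(B=1) = 3/64 + 5/64 = 1/8

H(A) = -[(3/8)·log₂(3/8) + (5/8)·log₂(5/8)]
  = 0.5306 + 0.4238
  = 0.9544 bits
H(B) = -[(7/8)·log₂(7/8) + (1/8)·log₂(1/8)]
  = 0.1686 + 0.3750
  = 0.5436 bits
H(A,B) = -[(21/64)·log₂(21/64) + (3/64)·log₂(3/64) + (35/64)·log₂(35/64) + (5/64)·log₂(5/64)]
  = 0.5275 + 0.2070 + 0.4762 + 0.2873
  = 1.4980 bits

I(A;B) = H(A) + H(B) - H(A,B)
  = 0.9544 + 0.5436 - 1.4980
  = 0.0000 bits

min(H(A), H(B)) = min(0.9544, 0.5436) = 0.5436 bits
Normalized MI = 0.0000 / 0.5436 = 0.0000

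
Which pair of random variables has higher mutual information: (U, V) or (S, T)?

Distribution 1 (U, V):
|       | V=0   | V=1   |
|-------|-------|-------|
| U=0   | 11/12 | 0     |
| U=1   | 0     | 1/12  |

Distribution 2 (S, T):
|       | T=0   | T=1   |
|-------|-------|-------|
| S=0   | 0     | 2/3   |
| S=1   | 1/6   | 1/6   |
Distribution 1 (U, V):
Marginal P(U) (row sums):
  P(U=0) = 11/12 + 0 = 11/12
  P(U=1) = 0 + 1/12 = 1/12
Marginal P(V) (column sums):
  P(V=0) = 11/12 + 0 = 11/12
  P(V=1) = 0 + 1/12 = 1/12

H(U) = -[(11/12)·log₂(11/12) + (1/12)·log₂(1/12)]
  = 0.1151 + 0.2987
  = 0.4138 bits
H(V) = -[(11/12)·log₂(11/12) + (1/12)·log₂(1/12)]
  = 0.1151 + 0.2987
  = 0.4138 bits
H(U,V) = -[(11/12)·log₂(11/12) + (1/12)·log₂(1/12)]
  = 0.1151 + 0.2987
  = 0.4138 bits

I(U;V) = H(U) + H(V) - H(U,V)
  = 0.4138 + 0.4138 - 0.4138
  = 0.4138 bits

Distribution 2 (S, T):
Marginal P(S) (row sums):
  P(S=0) = 0 + 2/3 = 2/3
  P(S=1) = 1/6 + 1/6 = 1/3
Marginal P(T) (column sums):
  P(T=0) = 0 + 1/6 = 1/6
  P(T=1) = 2/3 + 1/6 = 5/6

H(S) = -[(2/3)·log₂(2/3) + (1/3)·log₂(1/3)]
  = 0.3900 + 0.5283
  = 0.9183 bits
H(T) = -[(1/6)·log₂(1/6) + (5/6)·log₂(5/6)]
  = 0.4308 + 0.2192
  = 0.6500 bits
H(S,T) = -[(2/3)·log₂(2/3) + (1/6)·log₂(1/6) + (1/6)·log₂(1/6)]
  = 0.3900 + 0.4308 + 0.4308
  = 1.2516 bits

I(S;T) = H(S) + H(T) - H(S,T)
  = 0.9183 + 0.6500 - 1.2516
  = 0.3167 bits

I(U;V) = 0.4138 bits > I(S;T) = 0.3167 bits, so (U, V) has the higher mutual information (stronger dependence).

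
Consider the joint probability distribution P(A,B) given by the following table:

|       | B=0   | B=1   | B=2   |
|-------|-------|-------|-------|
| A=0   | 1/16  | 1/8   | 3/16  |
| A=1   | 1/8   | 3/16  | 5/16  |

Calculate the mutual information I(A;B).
Marginal P(A) (row sums):
  P(A=0) = 1/16 + 1/8 + 3/16 = 3/8
  P(A=1) = 1/8 + 3/16 + 5/16 = 5/8
Marginal P(B) (column sums):
  P(B=0) = 1/16 + 1/8 = 3/16
  P(B=1) = 1/8 + 3/16 = 5/16
  P(B=2) = 3/16 + 5/16 = 1/2

H(A) = -[(3/8)·log₂(3/8) + (5/8)·log₂(5/8)]
  = 0.5306 + 0.4238
  = 0.9544 bits
H(B) = -[(3/16)·log₂(3/16) + (5/16)·log₂(5/16) + (1/2)·log₂(1/2)]
  = 0.4528 + 0.5244 + 0.5000
  = 1.4772 bits
H(A,B) = -[(1/16)·log₂(1/16) + (1/8)·log₂(1/8) + (3/16)·log₂(3/16) + (1/8)·log₂(1/8) + (3/16)·log₂(3/16) + (5/16)·log₂(5/16)]
  = 0.2500 + 0.3750 + 0.4528 + 0.3750 + 0.4528 + 0.5244
  = 2.4300 bits

I(A;B) = H(A) + H(B) - H(A,B)
  = 0.9544 + 1.4772 - 2.4300
  = 0.0016 bits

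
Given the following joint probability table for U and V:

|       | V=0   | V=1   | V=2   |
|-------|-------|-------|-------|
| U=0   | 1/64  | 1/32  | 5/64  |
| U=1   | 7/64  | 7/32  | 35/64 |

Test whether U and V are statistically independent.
Marginal P(U) (row sums):
  P(U=0) = 1/64 + 1/32 + 5/64 = 1/8
  P(U=1) = 7/64 + 7/32 + 35/64 = 7/8
Marginal P(V) (column sums):
  P(V=0) = 1/64 + 7/64 = 1/8
  P(V=1) = 1/32 + 7/32 = 1/4
  P(V=2) = 5/64 + 35/64 = 5/8

U and V are independent iff P(U=i,V=j) = P(U=i)·P(V=j) for every cell.
  P(U=0)·P(V=0) = 1/8 × 1/8 = 1/64 = P(U=0,V=0) ✓
  P(U=0)·P(V=1) = 1/8 × 1/4 = 1/32 = P(U=0,V=1) ✓
  P(U=0)·P(V=2) = 1/8 × 5/8 = 5/64 = P(U=0,V=2) ✓
  P(U=1)·P(V=0) = 7/8 × 1/8 = 7/64 = P(U=1,V=0) ✓
  P(U=1)·P(V=1) = 7/8 × 1/4 = 7/32 = P(U=1,V=1) ✓
  P(U=1)·P(V=2) = 7/8 × 5/8 = 35/64 = P(U=1,V=2) ✓

Yes, U and V are independent: every cell factors, so I(U;V) = 0 bits.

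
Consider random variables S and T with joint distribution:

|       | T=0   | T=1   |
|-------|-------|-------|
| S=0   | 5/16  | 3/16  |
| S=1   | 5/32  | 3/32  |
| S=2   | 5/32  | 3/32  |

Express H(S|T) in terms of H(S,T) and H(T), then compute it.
H(S|T) = H(S,T) - H(T)

Marginal P(T) (column sums):
  P(T=0) = 5/16 + 5/32 + 5/32 = 5/8
  P(T=1) = 3/16 + 3/32 + 3/32 = 3/8

H(S,T) = -[(5/16)·log₂(5/16) + (3/16)·log₂(3/16) + (5/32)·log₂(5/32) + (3/32)·log₂(3/32) + (5/32)·log₂(5/32) + (3/32)·log₂(3/32)]
  = 0.5244 + 0.4528 + 0.4184 + 0.3202 + 0.4184 + 0.3202
  = 2.4544 bits
H(T) = -[(5/8)·log₂(5/8) + (3/8)·log₂(3/8)]
  = 0.4238 + 0.5306
  = 0.9544 bits

H(S|T) = 2.4544 - 0.9544 = 1.5000 bits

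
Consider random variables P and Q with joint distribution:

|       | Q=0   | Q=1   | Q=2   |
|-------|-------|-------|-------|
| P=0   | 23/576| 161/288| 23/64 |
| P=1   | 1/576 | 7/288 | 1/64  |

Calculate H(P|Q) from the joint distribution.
Marginal P(Q) (column sums):
  P(Q=0) = 23/576 + 1/576 = 1/24
  P(Q=1) = 161/288 + 7/288 = 7/12
  P(Q=2) = 23/64 + 1/64 = 3/8

H(P|Q) = -Σ P(P,Q)·log₂ P(P|Q), where P(P|Q) = P(P,Q) / P(Q)
  (P=0,Q=0): P(P|Q) = (23/576)/(1/24) = 23/24;  -(23/576)·log₂(23/24) = 0.0025
  (P=0,Q=1): P(P|Q) = (161/288)/(7/12) = 23/24;  -(161/288)·log₂(23/24) = 0.0343
  (P=0,Q=2): P(P|Q) = (23/64)/(3/8) = 23/24;  -(23/64)·log₂(23/24) = 0.0221
  (P=1,Q=0): P(P|Q) = (1/576)/(1/24) = 1/24;  -(1/576)·log₂(1/24) = 0.0080
  (P=1,Q=1): P(P|Q) = (7/288)/(7/12) = 1/24;  -(7/288)·log₂(1/24) = 0.1114
  (P=1,Q=2): P(P|Q) = (1/64)/(3/8) = 1/24;  -(1/64)·log₂(1/24) = 0.0716
H(P|Q) = 0.0025 + 0.0343 + 0.0221 + 0.0080 + 0.1114 + 0.0716
  = 0.2499 bits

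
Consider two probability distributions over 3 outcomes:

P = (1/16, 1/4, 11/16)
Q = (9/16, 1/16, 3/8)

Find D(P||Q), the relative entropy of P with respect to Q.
D(P||Q) = Σ P(i) log₂(P(i)/Q(i))
  i=0: (1/16) × log₂((1/16)/(9/16)) = (1/16) × log₂(1/9) = -0.1981
  i=1: (1/4) × log₂((1/4)/(1/16)) = (1/4) × log₂(4) = 0.5000
  i=2: (11/16) × log₂((11/16)/(3/8)) = (11/16) × log₂(11/6) = 0.6012
D(P||Q) = -0.1981 + 0.5000 + 0.6012
  = 0.9031 bits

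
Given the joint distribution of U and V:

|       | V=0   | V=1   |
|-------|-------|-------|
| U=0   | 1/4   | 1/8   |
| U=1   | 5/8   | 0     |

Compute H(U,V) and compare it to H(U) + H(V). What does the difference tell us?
Marginal P(U) (row sums):
  P(U=0) = 1/4 + 1/8 = 3/8
  P(U=1) = 5/8 + 0 = 5/8
Marginal P(V) (column sums):
  P(V=0) = 1/4 + 5/8 = 7/8
  P(V=1) = 1/8 + 0 = 1/8

H(U,V) = -[(1/4)·log₂(1/4) + (1/8)·log₂(1/8) + (5/8)·log₂(5/8)]
  = 0.5000 + 0.3750 + 0.4238
  = 1.2988 bits
H(U) = -[(3/8)·log₂(3/8) + (5/8)·log₂(5/8)]
  = 0.5306 + 0.4238
  = 0.9544 bits
H(V) = -[(7/8)·log₂(7/8) + (1/8)·log₂(1/8)]
  = 0.1686 + 0.3750
  = 0.5436 bits

H(U) + H(V) = 0.9544 + 0.5436 = 1.4980 bits
Difference: H(U) + H(V) - H(U,V) = 1.4980 - 1.2988 = 0.1992 bits = I(U;V)

The difference is the mutual information; it is positive here, so U and V are dependent (knowing one reduces uncertainty about the other by 0.1992 bits).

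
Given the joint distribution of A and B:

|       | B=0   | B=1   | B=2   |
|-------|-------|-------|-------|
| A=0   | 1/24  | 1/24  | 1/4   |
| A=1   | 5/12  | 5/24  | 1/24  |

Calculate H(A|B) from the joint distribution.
Marginal P(B) (column sums):
  P(B=0) = 1/24 + 5/12 = 11/24
  P(B=1) = 1/24 + 5/24 = 1/4
  P(B=2) = 1/4 + 1/24 = 7/24

H(A|B) = -Σ P(A,B)·log₂ P(A|B), where P(A|B) = P(A,B) / P(B)
  (A=0,B=0): P(A|B) = (1/24)/(11/24) = 1/11;  -(1/24)·log₂(1/11) = 0.1441
  (A=0,B=1): P(A|B) = (1/24)/(1/4) = 1/6;  -(1/24)·log₂(1/6) = 0.1077
  (A=0,B=2): P(A|B) = (1/4)/(7/24) = 6/7;  -(1/4)·log₂(6/7) = 0.0556
  (A=1,B=0): P(A|B) = (5/12)/(11/24) = 10/11;  -(5/12)·log₂(10/11) = 0.0573
  (A=1,B=1): P(A|B) = (5/24)/(1/4) = 5/6;  -(5/24)·log₂(5/6) = 0.0548
  (A=1,B=2): P(A|B) = (1/24)/(7/24) = 1/7;  -(1/24)·log₂(1/7) = 0.1170
H(A|B) = 0.1441 + 0.1077 + 0.0556 + 0.0573 + 0.0548 + 0.1170
  = 0.5365 bits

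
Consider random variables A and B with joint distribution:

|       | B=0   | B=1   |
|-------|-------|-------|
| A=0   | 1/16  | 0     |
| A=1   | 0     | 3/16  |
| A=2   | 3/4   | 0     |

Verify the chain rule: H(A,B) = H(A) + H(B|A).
Left side:
H(A,B) = -[(1/16)·log₂(1/16) + (3/16)·log₂(3/16) + (3/4)·log₂(3/4)]
  = 0.2500 + 0.4528 + 0.3113
  = 1.0141 bits

Right side:
Marginal P(A) (row sums):
  P(A=0) = 1/16 + 0 = 1/16
  P(A=1) = 0 + 3/16 = 3/16
  P(A=2) = 3/4 + 0 = 3/4
H(A) = -[(1/16)·log₂(1/16) + (3/16)·log₂(3/16) + (3/4)·log₂(3/4)]
  = 0.2500 + 0.4528 + 0.3113
  = 1.0141 bits
H(B|A) = -Σ P(A,B)·log₂ P(B|A), where P(B|A) = P(A,B) / P(A)
  (cells with P(A,B) = 0 contribute 0)
  (A=0,B=0): P(B|A) = (1/16)/(1/16) = 1;  -(1/16)·log₂(1) = 0.0000
  (A=1,B=1): P(B|A) = (3/16)/(3/16) = 1;  -(3/16)·log₂(1) = 0.0000
  (A=2,B=0): P(B|A) = (3/4)/(3/4) = 1;  -(3/4)·log₂(1) = 0.0000
H(B|A) = 0.0000 + 0.0000 + 0.0000
  = 0.0000 bits
H(A) + H(B|A) = 1.0141 + 0.0000 = 1.0141 bits

Both sides equal 1.0141 bits, so the chain rule holds ✓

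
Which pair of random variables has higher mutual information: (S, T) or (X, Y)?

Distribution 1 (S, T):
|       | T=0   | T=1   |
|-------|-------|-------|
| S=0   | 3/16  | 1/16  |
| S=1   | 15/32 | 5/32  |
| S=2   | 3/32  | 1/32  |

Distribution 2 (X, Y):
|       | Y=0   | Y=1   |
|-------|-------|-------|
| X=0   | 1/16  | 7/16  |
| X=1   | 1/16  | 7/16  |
Distribution 1 (S, T):
Marginal P(S) (row sums):
  P(S=0) = 3/16 + 1/16 = 1/4
  P(S=1) = 15/32 + 5/32 = 5/8
  P(S=2) = 3/32 + 1/32 = 1/8
Marginal P(T) (column sums):
  P(T=0) = 3/16 + 15/32 + 3/32 = 3/4
  P(T=1) = 1/16 + 5/32 + 1/32 = 1/4

H(S) = -[(1/4)·log₂(1/4) + (5/8)·log₂(5/8) + (1/8)·log₂(1/8)]
  = 0.5000 + 0.4238 + 0.3750
  = 1.2988 bits
H(T) = -[(3/4)·log₂(3/4) + (1/4)·log₂(1/4)]
  = 0.3113 + 0.5000
  = 0.8113 bits
H(S,T) = -[(3/16)·log₂(3/16) + (1/16)·log₂(1/16) + (15/32)·log₂(15/32) + (5/32)·log₂(5/32) + (3/32)·log₂(3/32) + (1/32)·log₂(1/32)]
  = 0.4528 + 0.2500 + 0.5124 + 0.4184 + 0.3202 + 0.1563
  = 2.1101 bits

I(S;T) = H(S) + H(T) - H(S,T)
  = 1.2988 + 0.8113 - 2.1101
  = 0.0000 bits

Distribution 2 (X, Y):
Marginal P(X) (row sums):
  P(X=0) = 1/16 + 7/16 = 1/2
  P(X=1) = 1/16 + 7/16 = 1/2
Marginal P(Y) (column sums):
  P(Y=0) = 1/16 + 1/16 = 1/8
  P(Y=1) = 7/16 + 7/16 = 7/8

H(X) = -[(1/2)·log₂(1/2) + (1/2)·log₂(1/2)]
  = 0.5000 + 0.5000
  = 1.0000 bits
H(Y) = -[(1/8)·log₂(1/8) + (7/8)·log₂(7/8)]
  = 0.3750 + 0.1686
  = 0.5436 bits
H(X,Y) = -[(1/16)·log₂(1/16) + (7/16)·log₂(7/16) + (1/16)·log₂(1/16) + (7/16)·log₂(7/16)]
  = 0.2500 + 0.5218 + 0.2500 + 0.5218
  = 1.5436 bits

I(X;Y) = H(X) + H(Y) - H(X,Y)
  = 1.0000 + 0.5436 - 1.5436
  = 0.0000 bits

Both joint tables factor as the product of their marginals, so I(S;T) = I(X;Y) = 0 bits: neither is larger (both pairs are independent).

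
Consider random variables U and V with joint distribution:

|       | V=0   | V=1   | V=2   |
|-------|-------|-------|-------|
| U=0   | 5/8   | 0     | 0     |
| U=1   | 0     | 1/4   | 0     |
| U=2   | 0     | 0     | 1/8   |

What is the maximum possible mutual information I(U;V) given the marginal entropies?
The upper bound on mutual information is I(U;V) ≤ min(H(U), H(V)).

Marginal P(U) (row sums):
  P(U=0) = 5/8 + 0 + 0 = 5/8
  P(U=1) = 0 + 1/4 + 0 = 1/4
  P(U=2) = 0 + 0 + 1/8 = 1/8
Marginal P(V) (column sums):
  P(V=0) = 5/8 + 0 + 0 = 5/8
  P(V=1) = 0 + 1/4 + 0 = 1/4
  P(V=2) = 0 + 0 + 1/8 = 1/8

H(U) = -[(5/8)·log₂(5/8) + (1/4)·log₂(1/4) + (1/8)·log₂(1/8)]
  = 0.4238 + 0.5000 + 0.3750
  = 1.2988 bits
H(V) = -[(5/8)·log₂(5/8) + (1/4)·log₂(1/4) + (1/8)·log₂(1/8)]
  = 0.4238 + 0.5000 + 0.3750
  = 1.2988 bits

Maximum possible I(U;V) = min(1.2988, 1.2988) = 1.2988 bits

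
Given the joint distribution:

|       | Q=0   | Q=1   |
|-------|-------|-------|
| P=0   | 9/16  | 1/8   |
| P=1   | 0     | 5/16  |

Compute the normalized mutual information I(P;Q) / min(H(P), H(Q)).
Marginal P(P) (row sums):
  P(P=0) = 9/16 + 1/8 = 11/16
  P(P=1) = 0 + 5/16 = 5/16
Marginal P(Q) (column sums):
  P(Q=0) = 9/16 + 0 = 9/16
  P(Q=1) = 1/8 + 5/16 = 7/16

H(P) = -[(11/16)·log₂(11/16) + (5/16)·log₂(5/16)]
  = 0.3716 + 0.5244
  = 0.8960 bits
H(Q) = -[(9/16)·log₂(9/16) + (7/16)·log₂(7/16)]
  = 0.4669 + 0.5218
  = 0.9887 bits
H(P,Q) = -[(9/16)·log₂(9/16) + (1/8)·log₂(1/8) + (5/16)·log₂(5/16)]
  = 0.4669 + 0.3750 + 0.5244
  = 1.3663 bits

I(P;Q) = H(P) + H(Q) - H(P,Q)
  = 0.8960 + 0.9887 - 1.3663
  = 0.5184 bits

min(H(P), H(Q)) = min(0.8960, 0.9887) = 0.8960 bits
Normalized MI = 0.5184 / 0.8960 = 0.5786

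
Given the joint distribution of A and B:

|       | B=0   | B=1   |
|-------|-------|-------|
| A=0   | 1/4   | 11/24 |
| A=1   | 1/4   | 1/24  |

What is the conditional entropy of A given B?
Marginal P(B) (column sums):
  P(B=0) = 1/4 + 1/4 = 1/2
  P(B=1) = 11/24 + 1/24 = 1/2

H(A|B) = -Σ P(A,B)·log₂ P(A|B), where P(A|B) = P(A,B) / P(B)
  (A=0,B=0): P(A|B) = (1/4)/(1/2) = 1/2;  -(1/4)·log₂(1/2) = 0.2500
  (A=0,B=1): P(A|B) = (11/24)/(1/2) = 11/12;  -(11/24)·log₂(11/12) = 0.0575
  (A=1,B=0): P(A|B) = (1/4)/(1/2) = 1/2;  -(1/4)·log₂(1/2) = 0.2500
  (A=1,B=1): P(A|B) = (1/24)/(1/2) = 1/12;  -(1/24)·log₂(1/12) = 0.1494
H(A|B) = 0.2500 + 0.0575 + 0.2500 + 0.1494
  = 0.7069 bits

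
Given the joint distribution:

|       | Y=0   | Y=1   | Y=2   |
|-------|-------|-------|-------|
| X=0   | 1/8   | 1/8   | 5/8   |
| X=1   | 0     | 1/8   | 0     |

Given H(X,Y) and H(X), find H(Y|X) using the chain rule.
From the chain rule: H(X,Y) = H(X) + H(Y|X)
Therefore: H(Y|X) = H(X,Y) - H(X)

H(X,Y) = -[(1/8)·log₂(1/8) + (1/8)·log₂(1/8) + (5/8)·log₂(5/8) + (1/8)·log₂(1/8)]
  = 0.3750 + 0.3750 + 0.4238 + 0.3750
  = 1.5488 bits
Marginal P(X) (row sums):
  P(X=0) = 1/8 + 1/8 + 5/8 = 7/8
  P(X=1) = 0 + 1/8 + 0 = 1/8
H(X) = -[(7/8)·log₂(7/8) + (1/8)·log₂(1/8)]
  = 0.1686 + 0.3750
  = 0.5436 bits

H(Y|X) = 1.5488 - 0.5436 = 1.0052 bits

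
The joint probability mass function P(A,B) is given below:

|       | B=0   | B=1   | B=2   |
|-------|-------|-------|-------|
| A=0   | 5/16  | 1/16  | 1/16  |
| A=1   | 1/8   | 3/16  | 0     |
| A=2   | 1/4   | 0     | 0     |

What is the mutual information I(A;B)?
Marginal P(A) (row sums):
  P(A=0) = 5/16 + 1/16 + 1/16 = 7/16
  P(A=1) = 1/8 + 3/16 + 0 = 5/16
  P(A=2) = 1/4 + 0 + 0 = 1/4
Marginal P(B) (column sums):
  P(B=0) = 5/16 + 1/8 + 1/4 = 11/16
  P(B=1) = 1/16 + 3/16 + 0 = 1/4
  P(B=2) = 1/16 + 0 + 0 = 1/16

H(A) = -[(7/16)·log₂(7/16) + (5/16)·log₂(5/16) + (1/4)·log₂(1/4)]
  = 0.5218 + 0.5244 + 0.5000
  = 1.5462 bits
H(B) = -[(11/16)·log₂(11/16) + (1/4)·log₂(1/4) + (1/16)·log₂(1/16)]
  = 0.3716 + 0.5000 + 0.2500
  = 1.1216 bits
H(A,B) = -[(5/16)·log₂(5/16) + (1/16)·log₂(1/16) + (1/16)·log₂(1/16) + (1/8)·log₂(1/8) + (3/16)·log₂(3/16) + (1/4)·log₂(1/4)]
  = 0.5244 + 0.2500 + 0.2500 + 0.3750 + 0.4528 + 0.5000
  = 2.3522 bits

I(A;B) = H(A) + H(B) - H(A,B)
  = 1.5462 + 1.1216 - 2.3522
  = 0.3156 bits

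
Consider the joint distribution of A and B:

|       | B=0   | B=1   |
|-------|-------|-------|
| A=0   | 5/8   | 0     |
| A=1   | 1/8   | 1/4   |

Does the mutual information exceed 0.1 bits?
Marginal P(A) (row sums):
  P(A=0) = 5/8 + 0 = 5/8
  P(A=1) = 1/8 + 1/4 = 3/8
Marginal P(B) (column sums):
  P(B=0) = 5/8 + 1/8 = 3/4
  P(B=1) = 0 + 1/4 = 1/4

H(A) = -[(5/8)·log₂(5/8) + (3/8)·log₂(3/8)]
  = 0.4238 + 0.5306
  = 0.9544 bits
H(B) = -[(3/4)·log₂(3/4) + (1/4)·log₂(1/4)]
  = 0.3113 + 0.5000
  = 0.8113 bits
H(A,B) = -[(5/8)·log₂(5/8) + (1/8)·log₂(1/8) + (1/4)·log₂(1/4)]
  = 0.4238 + 0.3750 + 0.5000
  = 1.2988 bits

I(A;B) = H(A) + H(B) - H(A,B)
  = 0.9544 + 0.8113 - 1.2988
  = 0.4669 bits

Yes. I(A;B) = 0.4669 bits, which is > 0.1 bits.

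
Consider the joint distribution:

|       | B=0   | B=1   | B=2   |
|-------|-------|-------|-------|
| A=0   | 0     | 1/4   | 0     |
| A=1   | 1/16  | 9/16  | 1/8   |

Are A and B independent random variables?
Marginal P(A) (row sums):
  P(A=0) = 0 + 1/4 + 0 = 1/4
  P(A=1) = 1/16 + 9/16 + 1/8 = 3/4
Marginal P(B) (column sums):
  P(B=0) = 0 + 1/16 = 1/16
  P(B=1) = 1/4 + 9/16 = 13/16
  P(B=2) = 0 + 1/8 = 1/8

A and B are independent iff P(A=i,B=j) = P(A=i)·P(B=j) for every cell.
  P(A=0)·P(B=0) = 1/4 × 1/16 = 1/64, but P(A=0,B=0) = 0 ✗

No, A and B are not independent. Quantitatively, I(A;B) > 0:

H(A) = -[(1/4)·log₂(1/4) + (3/4)·log₂(3/4)]
  = 0.5000 + 0.3113
  = 0.8113 bits
H(B) = -[(1/16)·log₂(1/16) + (13/16)·log₂(13/16) + (1/8)·log₂(1/8)]
  = 0.2500 + 0.2434 + 0.3750
  = 0.8684 bits
H(A,B) = -[(1/4)·log₂(1/4) + (1/16)·log₂(1/16) + (9/16)·log₂(9/16) + (1/8)·log₂(1/8)]
  = 0.5000 + 0.2500 + 0.4669 + 0.3750
  = 1.5919 bits
I(A;B) = H(A) + H(B) - H(A,B) = 0.8113 + 0.8684 - 1.5919 = 0.0878 bits > 0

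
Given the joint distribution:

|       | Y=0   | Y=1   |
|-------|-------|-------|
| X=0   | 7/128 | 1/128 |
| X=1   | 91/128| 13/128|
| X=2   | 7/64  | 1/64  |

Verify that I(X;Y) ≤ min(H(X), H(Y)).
Marginal P(X) (row sums):
  P(X=0) = 7/128 + 1/128 = 1/16
  P(X=1) = 91/128 + 13/128 = 13/16
  P(X=2) = 7/64 + 1/64 = 1/8
Marginal P(Y) (column sums):
  P(Y=0) = 7/128 + 91/128 + 7/64 = 7/8
  P(Y=1) = 1/128 + 13/128 + 1/64 = 1/8

H(X) = -[(1/16)·log₂(1/16) + (13/16)·log₂(13/16) + (1/8)·log₂(1/8)]
  = 0.2500 + 0.2434 + 0.3750
  = 0.8684 bits
H(Y) = -[(7/8)·log₂(7/8) + (1/8)·log₂(1/8)]
  = 0.1686 + 0.3750
  = 0.5436 bits
H(X,Y) = -[(7/128)·log₂(7/128) + (1/128)·log₂(1/128) + (91/128)·log₂(91/128) + (13/128)·log₂(13/128) + (7/64)·log₂(7/64) + (1/64)·log₂(1/64)]
  = 0.2293 + 0.0547 + 0.3499 + 0.3351 + 0.3492 + 0.0938
  = 1.4120 bits

I(X;Y) = H(X) + H(Y) - H(X,Y)
  = 0.8684 + 0.5436 - 1.4120
  = 0.0000 bits

min(H(X), H(Y)) = min(0.8684, 0.5436) = 0.5436 bits
Since 0.0000 ≤ 0.5436, the bound is satisfied ✓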